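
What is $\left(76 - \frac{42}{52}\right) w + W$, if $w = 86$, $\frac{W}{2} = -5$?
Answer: $\frac{83935}{13} \approx 6456.5$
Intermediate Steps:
$W = -10$ ($W = 2 \left(-5\right) = -10$)
$\left(76 - \frac{42}{52}\right) w + W = \left(76 - \frac{42}{52}\right) 86 - 10 = \left(76 - 42 \cdot \frac{1}{52}\right) 86 - 10 = \left(76 - \frac{21}{26}\right) 86 - 10 = \frac{1955}{26} \cdot 86 - 10 = \frac{84065}{13} - 10 = \frac{83935}{13}$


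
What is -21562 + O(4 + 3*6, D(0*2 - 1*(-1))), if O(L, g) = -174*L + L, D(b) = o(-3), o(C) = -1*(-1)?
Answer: -25368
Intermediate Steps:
o(C) = 1
D(b) = 1
O(L, g) = -173*L
-21562 + O(4 + 3*6, D(0*2 - 1*(-1))) = -21562 - 173*(4 + 3*6) = -21562 - 173*(4 + 18) = -21562 - 173*22 = -21562 - 3806 = -25368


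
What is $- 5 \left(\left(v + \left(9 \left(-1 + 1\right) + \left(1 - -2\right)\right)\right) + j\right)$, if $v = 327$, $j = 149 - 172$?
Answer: $-1535$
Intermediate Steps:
$j = -23$ ($j = 149 - 172 = -23$)
$- 5 \left(\left(v + \left(9 \left(-1 + 1\right) + \left(1 - -2\right)\right)\right) + j\right) = - 5 \left(\left(327 + \left(9 \left(-1 + 1\right) + \left(1 - -2\right)\right)\right) - 23\right) = - 5 \left(\left(327 + \left(9 \cdot 0 + \left(1 + \left(-1 + 3\right)\right)\right)\right) - 23\right) = - 5 \left(\left(327 + \left(0 + \left(1 + 2\right)\right)\right) - 23\right) = - 5 \left(\left(327 + \left(0 + 3\right)\right) - 23\right) = - 5 \left(\left(327 + 3\right) - 23\right) = - 5 \left(330 - 23\right) = \left(-5\right) 307 = -1535$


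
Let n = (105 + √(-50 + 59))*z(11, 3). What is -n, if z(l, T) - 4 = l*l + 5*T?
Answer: -15120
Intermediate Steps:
z(l, T) = 4 + l² + 5*T (z(l, T) = 4 + (l*l + 5*T) = 4 + (l² + 5*T) = 4 + l² + 5*T)
n = 15120 (n = (105 + √(-50 + 59))*(4 + 11² + 5*3) = (105 + √9)*(4 + 121 + 15) = (105 + 3)*140 = 108*140 = 15120)
-n = -1*15120 = -15120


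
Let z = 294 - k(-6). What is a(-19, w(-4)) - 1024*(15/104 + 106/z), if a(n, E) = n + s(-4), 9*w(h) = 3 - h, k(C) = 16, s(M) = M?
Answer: -1013977/1807 ≈ -561.14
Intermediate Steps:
z = 278 (z = 294 - 1*16 = 294 - 16 = 278)
w(h) = ⅓ - h/9 (w(h) = (3 - h)/9 = ⅓ - h/9)
a(n, E) = -4 + n (a(n, E) = n - 4 = -4 + n)
a(-19, w(-4)) - 1024*(15/104 + 106/z) = (-4 - 19) - 1024*(15/104 + 106/278) = -23 - 1024*(15*(1/104) + 106*(1/278)) = -23 - 1024*(15/104 + 53/139) = -23 - 1024*7597/14456 = -23 - 972416/1807 = -1013977/1807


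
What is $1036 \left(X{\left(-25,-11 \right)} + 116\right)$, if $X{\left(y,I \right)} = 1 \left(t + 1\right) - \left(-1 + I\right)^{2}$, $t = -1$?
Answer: $-29008$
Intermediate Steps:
$X{\left(y,I \right)} = - \left(-1 + I\right)^{2}$ ($X{\left(y,I \right)} = 1 \left(-1 + 1\right) - \left(-1 + I\right)^{2} = 1 \cdot 0 - \left(-1 + I\right)^{2} = 0 - \left(-1 + I\right)^{2} = - \left(-1 + I\right)^{2}$)
$1036 \left(X{\left(-25,-11 \right)} + 116\right) = 1036 \left(- \left(-1 - 11\right)^{2} + 116\right) = 1036 \left(- \left(-12\right)^{2} + 116\right) = 1036 \left(\left(-1\right) 144 + 116\right) = 1036 \left(-144 + 116\right) = 1036 \left(-28\right) = -29008$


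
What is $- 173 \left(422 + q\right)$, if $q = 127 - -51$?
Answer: $-103800$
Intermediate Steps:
$q = 178$ ($q = 127 + 51 = 178$)
$- 173 \left(422 + q\right) = - 173 \left(422 + 178\right) = \left(-173\right) 600 = -103800$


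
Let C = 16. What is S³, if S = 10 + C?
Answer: 17576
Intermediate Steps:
S = 26 (S = 10 + 16 = 26)
S³ = 26³ = 17576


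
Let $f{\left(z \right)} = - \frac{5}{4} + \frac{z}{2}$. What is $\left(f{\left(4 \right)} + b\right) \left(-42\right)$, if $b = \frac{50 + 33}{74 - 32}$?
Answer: $- \frac{229}{2} \approx -114.5$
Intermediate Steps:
$b = \frac{83}{42} \approx 1.9762$
$f{\left(z \right)} = - \frac{5}{4} + \frac{z}{2}$ ($f{\left(z \right)} = \left(-5\right) \frac{1}{4} + z \frac{1}{2} = - \frac{5}{4} + \frac{z}{2}$)
$\left(f{\left(4 \right)} + b\right) \left(-42\right) = \left(\left(- \frac{5}{4} + \frac{1}{2} \cdot 4\right) + \frac{83}{42}\right) \left(-42\right) = \left(\left(- \frac{5}{4} + 2\right) + \frac{83}{42}\right) \left(-42\right) = \left(\frac{3}{4} + \frac{83}{42}\right) \left(-42\right) = \frac{229}{84} \left(-42\right) = - \frac{229}{2}$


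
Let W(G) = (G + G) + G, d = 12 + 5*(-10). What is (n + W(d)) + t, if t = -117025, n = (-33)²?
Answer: -116050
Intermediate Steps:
n = 1089
d = -38 (d = 12 - 50 = -38)
W(G) = 3*G (W(G) = 2*G + G = 3*G)
(n + W(d)) + t = (1089 + 3*(-38)) - 117025 = (1089 - 114) - 117025 = 975 - 117025 = -116050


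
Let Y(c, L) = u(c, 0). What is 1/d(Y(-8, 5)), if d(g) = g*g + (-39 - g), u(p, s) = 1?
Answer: -1/39 ≈ -0.025641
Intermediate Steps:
Y(c, L) = 1
d(g) = -39 + g**2 - g (d(g) = g**2 + (-39 - g) = -39 + g**2 - g)
1/d(Y(-8, 5)) = 1/(-39 + 1**2 - 1*1) = 1/(-39 + 1 - 1) = 1/(-39) = -1/39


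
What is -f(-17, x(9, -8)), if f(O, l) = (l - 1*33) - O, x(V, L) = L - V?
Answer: 33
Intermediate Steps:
f(O, l) = -33 + l - O (f(O, l) = (l - 33) - O = (-33 + l) - O = -33 + l - O)
-f(-17, x(9, -8)) = -(-33 + (-8 - 1*9) - 1*(-17)) = -(-33 + (-8 - 9) + 17) = -(-33 - 17 + 17) = -1*(-33) = 33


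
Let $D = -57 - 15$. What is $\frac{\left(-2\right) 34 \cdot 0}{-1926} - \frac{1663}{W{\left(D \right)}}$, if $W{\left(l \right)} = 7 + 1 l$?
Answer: $\frac{1663}{65} \approx 25.585$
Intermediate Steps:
$D = -72$ ($D = -57 - 15 = -72$)
$W{\left(l \right)} = 7 + l$
$\frac{\left(-2\right) 34 \cdot 0}{-1926} - \frac{1663}{W{\left(D \right)}} = \frac{\left(-2\right) 34 \cdot 0}{-1926} - \frac{1663}{7 - 72} = \left(-68\right) 0 \left(- \frac{1}{1926}\right) - \frac{1663}{-65} = 0 \left(- \frac{1}{1926}\right) - - \frac{1663}{65} = 0 + \frac{1663}{65} = \frac{1663}{65}$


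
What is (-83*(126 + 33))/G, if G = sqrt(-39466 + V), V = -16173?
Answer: 13197*I*sqrt(55639)/55639 ≈ 55.948*I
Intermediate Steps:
G = I*sqrt(55639) (G = sqrt(-39466 - 16173) = sqrt(-55639) = I*sqrt(55639) ≈ 235.88*I)
(-83*(126 + 33))/G = (-83*(126 + 33))/((I*sqrt(55639))) = (-83*159)*(-I*sqrt(55639)/55639) = -(-13197)*I*sqrt(55639)/55639 = 13197*I*sqrt(55639)/55639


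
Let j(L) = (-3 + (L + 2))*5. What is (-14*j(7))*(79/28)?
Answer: -1185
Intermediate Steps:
j(L) = -5 + 5*L (j(L) = (-3 + (2 + L))*5 = (-1 + L)*5 = -5 + 5*L)
(-14*j(7))*(79/28) = (-14*(-5 + 5*7))*(79/28) = (-14*(-5 + 35))*(79*(1/28)) = -14*30*(79/28) = -420*79/28 = -1185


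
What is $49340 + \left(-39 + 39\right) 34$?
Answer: $49340$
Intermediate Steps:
$49340 + \left(-39 + 39\right) 34 = 49340 + 0 \cdot 34 = 49340 + 0 = 49340$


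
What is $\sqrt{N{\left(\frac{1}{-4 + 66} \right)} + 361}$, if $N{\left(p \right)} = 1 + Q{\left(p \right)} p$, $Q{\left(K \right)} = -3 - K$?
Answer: $\frac{\sqrt{1391341}}{62} \approx 19.025$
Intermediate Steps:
$N{\left(p \right)} = 1 + p \left(-3 - p\right)$ ($N{\left(p \right)} = 1 + \left(-3 - p\right) p = 1 + p \left(-3 - p\right)$)
$\sqrt{N{\left(\frac{1}{-4 + 66} \right)} + 361} = \sqrt{\left(1 - \frac{3 + \frac{1}{-4 + 66}}{-4 + 66}\right) + 361} = \sqrt{\left(1 - \frac{3 + \frac{1}{62}}{62}\right) + 361} = \sqrt{\left(1 - \frac{1}{62} \cdot \frac{187}{62}\right) + 361} = \sqrt{\left(1 - \frac{187}{3844}\right) + 361} = \sqrt{\frac{3657}{3844} + 361} = \sqrt{\frac{1391341}{3844}} = \frac{\sqrt{1391341}}{62}$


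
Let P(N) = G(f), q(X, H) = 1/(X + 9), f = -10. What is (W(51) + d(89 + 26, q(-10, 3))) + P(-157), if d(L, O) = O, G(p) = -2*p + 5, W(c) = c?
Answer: 75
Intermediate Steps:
q(X, H) = 1/(9 + X)
G(p) = 5 - 2*p
P(N) = 25 (P(N) = 5 - 2*(-10) = 5 + 20 = 25)
(W(51) + d(89 + 26, q(-10, 3))) + P(-157) = (51 + 1/(9 - 10)) + 25 = (51 + 1/(-1)) + 25 = (51 - 1) + 25 = 50 + 25 = 75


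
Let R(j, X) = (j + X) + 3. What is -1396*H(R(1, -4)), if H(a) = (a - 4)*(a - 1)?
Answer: -5584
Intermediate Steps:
R(j, X) = 3 + X + j (R(j, X) = (X + j) + 3 = 3 + X + j)
H(a) = (-1 + a)*(-4 + a) (H(a) = (-4 + a)*(-1 + a) = (-1 + a)*(-4 + a))
-1396*H(R(1, -4)) = -1396*(4 + (3 - 4 + 1)**2 - 5*(3 - 4 + 1)) = -1396*(4 + 0**2 - 5*0) = -1396*(4 + 0 + 0) = -1396*4 = -5584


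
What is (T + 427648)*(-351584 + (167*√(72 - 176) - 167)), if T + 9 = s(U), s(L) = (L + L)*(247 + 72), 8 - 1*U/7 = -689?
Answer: -1245353662191 + 1182507294*I*√26 ≈ -1.2454e+12 + 6.0296e+9*I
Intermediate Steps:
U = 4879 (U = 56 - 7*(-689) = 56 + 4823 = 4879)
s(L) = 638*L (s(L) = (2*L)*319 = 638*L)
T = 3112793 (T = -9 + 638*4879 = -9 + 3112802 = 3112793)
(T + 427648)*(-351584 + (167*√(72 - 176) - 167)) = (3112793 + 427648)*(-351584 + (167*√(72 - 176) - 167)) = 3540441*(-351584 + (167*√(-104) - 167)) = 3540441*(-351584 + (167*(2*I*√26) - 167)) = 3540441*(-351584 + (334*I*√26 - 167)) = 3540441*(-351584 + (-167 + 334*I*√26)) = 3540441*(-351751 + 334*I*√26) = -1245353662191 + 1182507294*I*√26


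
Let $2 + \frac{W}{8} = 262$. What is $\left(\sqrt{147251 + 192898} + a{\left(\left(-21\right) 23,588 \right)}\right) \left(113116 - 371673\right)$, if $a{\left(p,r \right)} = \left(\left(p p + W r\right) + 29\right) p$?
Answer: $181874401261098 - 258557 \sqrt{340149} \approx 1.8187 \cdot 10^{14}$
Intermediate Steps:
$W = 2080$ ($W = -16 + 8 \cdot 262 = -16 + 2096 = 2080$)
$a{\left(p,r \right)} = p \left(29 + p^{2} + 2080 r\right)$ ($a{\left(p,r \right)} = \left(\left(p p + 2080 r\right) + 29\right) p = \left(\left(p^{2} + 2080 r\right) + 29\right) p = \left(29 + p^{2} + 2080 r\right) p = p \left(29 + p^{2} + 2080 r\right)$)
$\left(\sqrt{147251 + 192898} + a{\left(\left(-21\right) 23,588 \right)}\right) \left(113116 - 371673\right) = \left(\sqrt{147251 + 192898} + \left(-21\right) 23 \left(29 + \left(\left(-21\right) 23\right)^{2} + 2080 \cdot 588\right)\right) \left(113116 - 371673\right) = \left(\sqrt{340149} - 483 \left(29 + \left(-483\right)^{2} + 1223040\right)\right) \left(-258557\right) = \left(\sqrt{340149} - 483 \left(29 + 233289 + 1223040\right)\right) \left(-258557\right) = \left(\sqrt{340149} - 703420914\right) \left(-258557\right) = \left(-703420914 + \sqrt{340149}\right) \left(-258557\right) = 181874401261098 - 258557 \sqrt{340149}$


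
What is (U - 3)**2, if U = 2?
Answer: 1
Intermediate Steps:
(U - 3)**2 = (2 - 3)**2 = (-1)**2 = 1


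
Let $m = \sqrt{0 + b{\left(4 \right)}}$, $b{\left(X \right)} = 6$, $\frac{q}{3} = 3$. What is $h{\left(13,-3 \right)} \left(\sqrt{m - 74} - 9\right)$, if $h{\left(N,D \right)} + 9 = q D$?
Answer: $324 - 36 \sqrt{-74 + \sqrt{6}} \approx 324.0 - 304.52 i$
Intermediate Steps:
$q = 9$ ($q = 3 \cdot 3 = 9$)
$h{\left(N,D \right)} = -9 + 9 D$
$m = \sqrt{6}$ ($m = \sqrt{0 + 6} = \sqrt{6} \approx 2.4495$)
$h{\left(13,-3 \right)} \left(\sqrt{m - 74} - 9\right) = \left(-9 + 9 \left(-3\right)\right) \left(\sqrt{\sqrt{6} - 74} - 9\right) = \left(-9 - 27\right) \left(\sqrt{-74 + \sqrt{6}} - 9\right) = - 36 \left(-9 + \sqrt{-74 + \sqrt{6}}\right) = 324 - 36 \sqrt{-74 + \sqrt{6}}$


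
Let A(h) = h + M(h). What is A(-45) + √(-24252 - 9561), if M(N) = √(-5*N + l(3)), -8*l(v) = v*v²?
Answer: -45 + 3*√394/4 + 51*I*√13 ≈ -30.113 + 183.88*I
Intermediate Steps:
l(v) = -v³/8 (l(v) = -v*v²/8 = -v³/8)
M(N) = √(-27/8 - 5*N) (M(N) = √(-5*N - ⅛*3³) = √(-5*N - ⅛*27) = √(-5*N - 27/8) = √(-27/8 - 5*N))
A(h) = h + √(-54 - 80*h)/4
A(-45) + √(-24252 - 9561) = (-45 + √(-54 - 80*(-45))/4) + √(-24252 - 9561) = (-45 + √(-54 + 3600)/4) + √(-33813) = (-45 + √3546/4) + 51*I*√13 = (-45 + (3*√394)/4) + 51*I*√13 = (-45 + 3*√394/4) + 51*I*√13 = -45 + 3*√394/4 + 51*I*√13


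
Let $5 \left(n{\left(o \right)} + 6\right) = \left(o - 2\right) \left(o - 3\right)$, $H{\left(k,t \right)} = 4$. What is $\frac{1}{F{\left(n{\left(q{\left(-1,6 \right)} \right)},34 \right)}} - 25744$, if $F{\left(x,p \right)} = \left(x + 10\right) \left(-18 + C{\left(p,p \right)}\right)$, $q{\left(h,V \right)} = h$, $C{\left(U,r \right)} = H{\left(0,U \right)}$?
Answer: $- \frac{11533317}{448} \approx -25744.0$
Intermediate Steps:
$C{\left(U,r \right)} = 4$
$n{\left(o \right)} = -6 + \frac{\left(-3 + o\right) \left(-2 + o\right)}{5}$ ($n{\left(o \right)} = -6 + \frac{\left(o - 2\right) \left(o - 3\right)}{5} = -6 + \frac{\left(-2 + o\right) \left(-3 + o\right)}{5} = -6 + \frac{\left(-3 + o\right) \left(-2 + o\right)}{5}$)
$F{\left(x,p \right)} = -140 - 14 x$ ($F{\left(x,p \right)} = \left(x + 10\right) \left(-18 + 4\right) = \left(10 + x\right) \left(-14\right) = -140 - 14 x$)
$\frac{1}{F{\left(n{\left(q{\left(-1,6 \right)} \right)},34 \right)}} - 25744 = \frac{1}{-140 - 14 \left(- \frac{24}{5} - -1 + \frac{\left(-1\right)^{2}}{5}\right)} - 25744 = \frac{1}{-140 - 14 \left(- \frac{24}{5} + 1 + \frac{1}{5} \cdot 1\right)} - 25744 = \frac{1}{-140 - 14 \left(- \frac{24}{5} + 1 + \frac{1}{5}\right)} - 25744 = \frac{1}{-140 - - \frac{252}{5}} - 25744 = \frac{1}{-140 + \frac{252}{5}} - 25744 = \frac{1}{- \frac{448}{5}} - 25744 = - \frac{5}{448} - 25744 = - \frac{11533317}{448}$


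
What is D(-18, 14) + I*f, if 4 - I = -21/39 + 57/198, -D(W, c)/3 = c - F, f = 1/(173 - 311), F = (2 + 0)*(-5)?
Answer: -8528735/118404 ≈ -72.031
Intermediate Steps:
F = -10 (F = 2*(-5) = -10)
f = -1/138 (f = 1/(-138) = -1/138 ≈ -0.0072464)
D(W, c) = -30 - 3*c (D(W, c) = -3*(c - 1*(-10)) = -3*(c + 10) = -3*(10 + c) = -30 - 3*c)
I = 3647/858 (I = 4 - (-21/39 + 57/198) = 4 - (-21*1/39 + 57*(1/198)) = 4 - (-7/13 + 19/66) = 4 - 1*(-215/858) = 4 + 215/858 = 3647/858 ≈ 4.2506)
D(-18, 14) + I*f = (-30 - 3*14) + (3647/858)*(-1/138) = (-30 - 42) - 3647/118404 = -72 - 3647/118404 = -8528735/118404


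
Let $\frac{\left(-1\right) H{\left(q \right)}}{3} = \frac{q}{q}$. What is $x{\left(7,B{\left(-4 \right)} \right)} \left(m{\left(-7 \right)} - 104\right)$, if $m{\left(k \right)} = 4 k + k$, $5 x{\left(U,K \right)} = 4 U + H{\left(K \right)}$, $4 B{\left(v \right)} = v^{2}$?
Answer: $-695$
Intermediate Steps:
$B{\left(v \right)} = \frac{v^{2}}{4}$
$H{\left(q \right)} = -3$ ($H{\left(q \right)} = - 3 \frac{q}{q} = \left(-3\right) 1 = -3$)
$x{\left(U,K \right)} = - \frac{3}{5} + \frac{4 U}{5}$ ($x{\left(U,K \right)} = \frac{4 U - 3}{5} = \frac{-3 + 4 U}{5} = - \frac{3}{5} + \frac{4 U}{5}$)
$m{\left(k \right)} = 5 k$
$x{\left(7,B{\left(-4 \right)} \right)} \left(m{\left(-7 \right)} - 104\right) = \left(- \frac{3}{5} + \frac{4}{5} \cdot 7\right) \left(5 \left(-7\right) - 104\right) = \left(- \frac{3}{5} + \frac{28}{5}\right) \left(-35 - 104\right) = 5 \left(-139\right) = -695$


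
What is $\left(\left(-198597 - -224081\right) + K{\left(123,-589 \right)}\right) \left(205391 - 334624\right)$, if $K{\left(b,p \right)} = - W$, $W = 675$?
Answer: $-3206141497$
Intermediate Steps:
$K{\left(b,p \right)} = -675$ ($K{\left(b,p \right)} = \left(-1\right) 675 = -675$)
$\left(\left(-198597 - -224081\right) + K{\left(123,-589 \right)}\right) \left(205391 - 334624\right) = \left(\left(-198597 - -224081\right) - 675\right) \left(205391 - 334624\right) = \left(\left(-198597 + 224081\right) - 675\right) \left(-129233\right) = \left(25484 - 675\right) \left(-129233\right) = 24809 \left(-129233\right) = -3206141497$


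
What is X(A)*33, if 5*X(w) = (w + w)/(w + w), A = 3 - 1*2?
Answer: 33/5 ≈ 6.6000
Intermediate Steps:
A = 1 (A = 3 - 2 = 1)
X(w) = ⅕ (X(w) = ((w + w)/(w + w))/5 = ((2*w)/((2*w)))/5 = ((2*w)*(1/(2*w)))/5 = (⅕)*1 = ⅕)
X(A)*33 = (⅕)*33 = 33/5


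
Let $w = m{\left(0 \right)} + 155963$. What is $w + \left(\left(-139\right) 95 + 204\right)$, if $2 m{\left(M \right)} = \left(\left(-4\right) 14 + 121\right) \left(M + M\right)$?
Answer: $142962$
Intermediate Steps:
$m{\left(M \right)} = 65 M$ ($m{\left(M \right)} = \frac{\left(\left(-4\right) 14 + 121\right) \left(M + M\right)}{2} = \frac{\left(-56 + 121\right) 2 M}{2} = \frac{65 \cdot 2 M}{2} = \frac{130 M}{2} = 65 M$)
$w = 155963$ ($w = 65 \cdot 0 + 155963 = 0 + 155963 = 155963$)
$w + \left(\left(-139\right) 95 + 204\right) = 155963 + \left(\left(-139\right) 95 + 204\right) = 155963 + \left(-13205 + 204\right) = 155963 - 13001 = 142962$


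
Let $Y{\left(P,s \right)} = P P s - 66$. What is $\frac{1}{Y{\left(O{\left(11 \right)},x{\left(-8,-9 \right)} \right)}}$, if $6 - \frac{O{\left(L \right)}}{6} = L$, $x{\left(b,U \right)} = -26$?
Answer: $- \frac{1}{23466} \approx -4.2615 \cdot 10^{-5}$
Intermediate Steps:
$O{\left(L \right)} = 36 - 6 L$
$Y{\left(P,s \right)} = -66 + s P^{2}$ ($Y{\left(P,s \right)} = P^{2} s - 66 = s P^{2} - 66 = -66 + s P^{2}$)
$\frac{1}{Y{\left(O{\left(11 \right)},x{\left(-8,-9 \right)} \right)}} = \frac{1}{-66 - 26 \left(36 - 66\right)^{2}} = \frac{1}{-66 - 26 \left(-30\right)^{2}} = \frac{1}{-66 - 23400} = \frac{1}{-23466} = - \frac{1}{23466}$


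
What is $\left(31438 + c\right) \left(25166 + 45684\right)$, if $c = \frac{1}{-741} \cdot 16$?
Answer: $\frac{126960703900}{57} \approx 2.2274 \cdot 10^{9}$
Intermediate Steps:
$c = - \frac{16}{741}$ ($c = \left(- \frac{1}{741}\right) 16 = - \frac{16}{741} \approx -0.021592$)
$\left(31438 + c\right) \left(25166 + 45684\right) = \left(31438 - \frac{16}{741}\right) \left(25166 + 45684\right) = \frac{23295542}{741} \cdot 70850 = \frac{126960703900}{57}$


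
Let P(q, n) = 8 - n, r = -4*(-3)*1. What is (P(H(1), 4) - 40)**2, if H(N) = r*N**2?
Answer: 1296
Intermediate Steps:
r = 12 (r = 12*1 = 12)
H(N) = 12*N**2
(P(H(1), 4) - 40)**2 = ((8 - 1*4) - 40)**2 = ((8 - 4) - 40)**2 = (4 - 40)**2 = (-36)**2 = 1296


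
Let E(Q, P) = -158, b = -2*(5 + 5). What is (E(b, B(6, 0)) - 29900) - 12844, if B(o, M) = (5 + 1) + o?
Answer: -42902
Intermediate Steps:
b = -20 (b = -2*10 = -20)
B(o, M) = 6 + o
(E(b, B(6, 0)) - 29900) - 12844 = (-158 - 29900) - 12844 = -30058 - 12844 = -42902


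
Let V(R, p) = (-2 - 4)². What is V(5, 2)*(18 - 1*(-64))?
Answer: 2952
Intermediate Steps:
V(R, p) = 36 (V(R, p) = (-6)² = 36)
V(5, 2)*(18 - 1*(-64)) = 36*(18 - 1*(-64)) = 36*(18 + 64) = 36*82 = 2952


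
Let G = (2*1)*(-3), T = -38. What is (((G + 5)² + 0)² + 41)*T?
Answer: -1596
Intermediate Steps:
G = -6 (G = 2*(-3) = -6)
(((G + 5)² + 0)² + 41)*T = (((-6 + 5)² + 0)² + 41)*(-38) = (((-1)² + 0)² + 41)*(-38) = ((1 + 0)² + 41)*(-38) = (1² + 41)*(-38) = (1 + 41)*(-38) = 42*(-38) = -1596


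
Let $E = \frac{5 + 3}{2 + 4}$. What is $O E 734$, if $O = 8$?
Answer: $\frac{23488}{3} \approx 7829.3$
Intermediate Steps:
$E = \frac{4}{3}$ ($E = \frac{8}{6} = 8 \cdot \frac{1}{6} = \frac{4}{3} \approx 1.3333$)
$O E 734 = 8 \cdot \frac{4}{3} \cdot 734 = \frac{32}{3} \cdot 734 = \frac{23488}{3}$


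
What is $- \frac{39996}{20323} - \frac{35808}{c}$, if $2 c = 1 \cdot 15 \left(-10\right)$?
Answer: $\frac{241575428}{508075} \approx 475.47$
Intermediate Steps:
$c = -75$ ($c = \frac{1 \cdot 15 \left(-10\right)}{2} = \frac{15 \left(-10\right)}{2} = \frac{1}{2} \left(-150\right) = -75$)
$- \frac{39996}{20323} - \frac{35808}{c} = - \frac{39996}{20323} - \frac{35808}{-75} = \left(-39996\right) \frac{1}{20323} - - \frac{11936}{25} = - \frac{39996}{20323} + \frac{11936}{25} = \frac{241575428}{508075}$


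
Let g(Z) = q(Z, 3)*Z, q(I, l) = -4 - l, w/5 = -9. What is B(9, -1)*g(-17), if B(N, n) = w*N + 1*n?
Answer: -48314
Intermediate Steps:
w = -45 (w = 5*(-9) = -45)
g(Z) = -7*Z (g(Z) = (-4 - 1*3)*Z = (-4 - 3)*Z = -7*Z)
B(N, n) = n - 45*N (B(N, n) = -45*N + 1*n = -45*N + n = n - 45*N)
B(9, -1)*g(-17) = (-1 - 45*9)*(-7*(-17)) = (-1 - 405)*119 = -406*119 = -48314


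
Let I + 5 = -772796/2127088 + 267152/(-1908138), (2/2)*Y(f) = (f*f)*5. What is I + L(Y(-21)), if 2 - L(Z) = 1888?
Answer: -959648875040191/507347180268 ≈ -1891.5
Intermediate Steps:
Y(f) = 5*f² (Y(f) = (f*f)*5 = f²*5 = 5*f²)
L(Z) = -1886 (L(Z) = 2 - 1*1888 = 2 - 1888 = -1886)
I = -2792093054743/507347180268 (I = -5 + (-772796/2127088 + 267152/(-1908138)) = -5 + (-772796*1/2127088 + 267152*(-1/1908138)) = -5 + (-193199/531772 - 133576/954069) = -5 - 255357153403/507347180268 = -2792093054743/507347180268 ≈ -5.5033)
I + L(Y(-21)) = -2792093054743/507347180268 - 1886 = -959648875040191/507347180268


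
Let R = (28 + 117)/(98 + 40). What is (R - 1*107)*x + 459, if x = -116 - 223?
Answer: 1673287/46 ≈ 36376.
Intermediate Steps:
R = 145/138 ≈ 1.0507
x = -339
(R - 1*107)*x + 459 = (145/138 - 1*107)*(-339) + 459 = (145/138 - 107)*(-339) + 459 = -14621/138*(-339) + 459 = 1652173/46 + 459 = 1673287/46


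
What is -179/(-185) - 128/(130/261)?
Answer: -615721/2405 ≈ -256.02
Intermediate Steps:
-179/(-185) - 128/(130/261) = -179*(-1/185) - 128/(130*(1/261)) = 179/185 - 128/130/261 = 179/185 - 128*261/130 = 179/185 - 16704/65 = -615721/2405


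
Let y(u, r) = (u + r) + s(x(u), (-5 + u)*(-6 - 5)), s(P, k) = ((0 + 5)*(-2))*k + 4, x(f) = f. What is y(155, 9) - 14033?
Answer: 2635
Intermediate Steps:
s(P, k) = 4 - 10*k (s(P, k) = (5*(-2))*k + 4 = -10*k + 4 = 4 - 10*k)
y(u, r) = -546 + r + 111*u (y(u, r) = (u + r) + (4 - 10*(-5 + u)*(-6 - 5)) = (r + u) + (4 - 10*(-5 + u)*(-11)) = (r + u) + (4 - 10*(55 - 11*u)) = (r + u) + (4 + (-550 + 110*u)) = (r + u) + (-546 + 110*u) = -546 + r + 111*u)
y(155, 9) - 14033 = (-546 + 9 + 111*155) - 14033 = (-546 + 9 + 17205) - 14033 = 16668 - 14033 = 2635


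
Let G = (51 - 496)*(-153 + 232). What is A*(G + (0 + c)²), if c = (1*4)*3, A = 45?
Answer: -1575495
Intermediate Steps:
c = 12 (c = 4*3 = 12)
G = -35155 (G = -445*79 = -35155)
A*(G + (0 + c)²) = 45*(-35155 + (0 + 12)²) = 45*(-35155 + 12²) = 45*(-35155 + 144) = 45*(-35011) = -1575495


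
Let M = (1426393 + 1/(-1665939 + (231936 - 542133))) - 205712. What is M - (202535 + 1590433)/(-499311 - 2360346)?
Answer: 2299386239975058901/1883690381784 ≈ 1.2207e+6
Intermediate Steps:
M = 2412231668615/1976136 (M = (1426393 + 1/(-1665939 - 310197)) - 205712 = (1426393 + 1/(-1976136)) - 205712 = (1426393 - 1/1976136) - 205712 = 2818746557447/1976136 - 205712 = 2412231668615/1976136 ≈ 1.2207e+6)
M - (202535 + 1590433)/(-499311 - 2360346) = 2412231668615/1976136 - (202535 + 1590433)/(-499311 - 2360346) = 2412231668615/1976136 - 1792968/(-2859657) = 2412231668615/1976136 - 1792968*(-1)/2859657 = 2412231668615/1976136 - 1*(-597656/953219) = 2412231668615/1976136 + 597656/953219 = 2299386239975058901/1883690381784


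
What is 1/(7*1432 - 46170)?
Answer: -1/36146 ≈ -2.7666e-5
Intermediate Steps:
1/(7*1432 - 46170) = 1/(10024 - 46170) = 1/(-36146) = -1/36146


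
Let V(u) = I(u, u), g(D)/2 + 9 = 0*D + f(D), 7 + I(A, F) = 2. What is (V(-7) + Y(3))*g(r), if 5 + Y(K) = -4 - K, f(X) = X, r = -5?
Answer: 476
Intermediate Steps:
I(A, F) = -5 (I(A, F) = -7 + 2 = -5)
g(D) = -18 + 2*D (g(D) = -18 + 2*(0*D + D) = -18 + 2*(0 + D) = -18 + 2*D)
V(u) = -5
Y(K) = -9 - K (Y(K) = -5 + (-4 - K) = -9 - K)
(V(-7) + Y(3))*g(r) = (-5 + (-9 - 1*3))*(-18 + 2*(-5)) = (-5 + (-9 - 3))*(-18 - 10) = (-5 - 12)*(-28) = -17*(-28) = 476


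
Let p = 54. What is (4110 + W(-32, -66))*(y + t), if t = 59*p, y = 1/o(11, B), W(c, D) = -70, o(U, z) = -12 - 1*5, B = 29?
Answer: 218810440/17 ≈ 1.2871e+7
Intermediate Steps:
o(U, z) = -17 (o(U, z) = -12 - 5 = -17)
y = -1/17 (y = 1/(-17) = -1/17 ≈ -0.058824)
t = 3186 (t = 59*54 = 3186)
(4110 + W(-32, -66))*(y + t) = (4110 - 70)*(-1/17 + 3186) = 4040*(54161/17) = 218810440/17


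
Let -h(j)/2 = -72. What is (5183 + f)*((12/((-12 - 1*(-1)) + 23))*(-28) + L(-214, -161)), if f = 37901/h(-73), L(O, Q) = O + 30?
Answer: -41565409/36 ≈ -1.1546e+6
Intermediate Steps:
h(j) = 144 (h(j) = -2*(-72) = 144)
L(O, Q) = 30 + O
f = 37901/144 ≈ 263.20
(5183 + f)*((12/((-12 - 1*(-1)) + 23))*(-28) + L(-214, -161)) = (5183 + 37901/144)*((12/((-12 - 1*(-1)) + 23))*(-28) + (30 - 214)) = 784253*((12/((-12 + 1) + 23))*(-28) - 184)/144 = 784253*((12/(-11 + 23))*(-28) - 184)/144 = 784253*((12/12)*(-28) - 184)/144 = 784253*((12*(1/12))*(-28) - 184)/144 = 784253*(1*(-28) - 184)/144 = 784253*(-28 - 184)/144 = (784253/144)*(-212) = -41565409/36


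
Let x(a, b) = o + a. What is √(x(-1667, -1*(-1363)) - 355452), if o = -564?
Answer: I*√357683 ≈ 598.07*I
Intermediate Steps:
x(a, b) = -564 + a
√(x(-1667, -1*(-1363)) - 355452) = √((-564 - 1667) - 355452) = √(-2231 - 355452) = √(-357683) = I*√357683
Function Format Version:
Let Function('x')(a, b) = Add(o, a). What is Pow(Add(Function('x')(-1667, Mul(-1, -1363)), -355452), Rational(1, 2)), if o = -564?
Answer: Mul(I, Pow(357683, Rational(1, 2))) ≈ Mul(598.07, I)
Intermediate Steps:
Function('x')(a, b) = Add(-564, a)
Pow(Add(Function('x')(-1667, Mul(-1, -1363)), -355452), Rational(1, 2)) = Pow(Add(Add(-564, -1667), -355452), Rational(1, 2)) = Pow(Add(-2231, -355452), Rational(1, 2)) = Pow(-357683, Rational(1, 2)) = Mul(I, Pow(357683, Rational(1, 2)))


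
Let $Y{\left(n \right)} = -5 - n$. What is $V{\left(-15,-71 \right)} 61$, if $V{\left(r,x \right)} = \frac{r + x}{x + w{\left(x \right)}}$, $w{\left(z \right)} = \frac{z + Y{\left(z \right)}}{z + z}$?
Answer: $\frac{744932}{10077} \approx 73.924$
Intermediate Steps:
$w{\left(z \right)} = - \frac{5}{2 z}$ ($w{\left(z \right)} = \frac{z - \left(5 + z\right)}{z + z} = - \frac{5}{2 z}$)
$V{\left(r,x \right)} = \frac{r + x}{x - \frac{5}{2 x}}$
$V{\left(-15,-71 \right)} 61 = 2 \left(-71\right) \frac{1}{-5 + 2 \left(-71\right)^{2}} \left(-15 - 71\right) 61 = 2 \left(-71\right) \frac{1}{-5 + 2 \cdot 5041} \left(-86\right) 61 = 2 \left(-71\right) \frac{1}{-5 + 10082} \left(-86\right) 61 = 2 \left(-71\right) \frac{1}{10077} \left(-86\right) 61 = \frac{12212}{10077} \cdot 61 = \frac{744932}{10077}$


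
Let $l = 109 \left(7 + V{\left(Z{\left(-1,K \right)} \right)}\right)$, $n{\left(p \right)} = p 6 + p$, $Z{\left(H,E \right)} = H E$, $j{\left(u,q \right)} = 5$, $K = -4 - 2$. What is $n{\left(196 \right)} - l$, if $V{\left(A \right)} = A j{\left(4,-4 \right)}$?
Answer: $-2661$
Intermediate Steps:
$K = -6$ ($K = -4 - 2 = -6$)
$Z{\left(H,E \right)} = E H$
$n{\left(p \right)} = 7 p$ ($n{\left(p \right)} = 6 p + p = 7 p$)
$V{\left(A \right)} = 5 A$ ($V{\left(A \right)} = A 5 = 5 A$)
$l = 4033$ ($l = 109 \left(7 + 5 \left(\left(-6\right) \left(-1\right)\right)\right) = 109 \left(7 + 5 \cdot 6\right) = 109 \left(7 + 30\right) = 109 \cdot 37 = 4033$)
$n{\left(196 \right)} - l = 7 \cdot 196 - 4033 = 1372 - 4033 = -2661$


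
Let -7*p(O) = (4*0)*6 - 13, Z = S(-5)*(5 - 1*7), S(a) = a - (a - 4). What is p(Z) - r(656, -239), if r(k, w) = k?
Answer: -4579/7 ≈ -654.14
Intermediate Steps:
S(a) = 4 (S(a) = a - (-4 + a) = a + (4 - a) = 4)
Z = -8 (Z = 4*(5 - 1*7) = 4*(5 - 7) = 4*(-2) = -8)
p(O) = 13/7 (p(O) = -((4*0)*6 - 13)/7 = -(0*6 - 13)/7 = -(0 - 13)/7 = -⅐*(-13) = 13/7)
p(Z) - r(656, -239) = 13/7 - 1*656 = 13/7 - 656 = -4579/7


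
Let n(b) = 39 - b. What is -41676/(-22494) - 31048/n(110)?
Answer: 5082266/11573 ≈ 439.15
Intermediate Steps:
-41676/(-22494) - 31048/n(110) = -41676/(-22494) - 31048/(39 - 1*110) = -41676*(-1/22494) - 31048/(39 - 110) = 302/163 - 31048/(-71) = 302/163 - 31048*(-1/71) = 302/163 + 31048/71 = 5082266/11573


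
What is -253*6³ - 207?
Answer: -54855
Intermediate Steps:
-253*6³ - 207 = -253*216 - 207 = -54648 - 207 = -54855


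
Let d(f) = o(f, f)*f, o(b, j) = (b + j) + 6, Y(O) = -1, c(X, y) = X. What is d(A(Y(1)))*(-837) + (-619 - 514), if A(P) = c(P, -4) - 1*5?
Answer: -31265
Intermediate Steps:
o(b, j) = 6 + b + j
A(P) = -5 + P (A(P) = P - 1*5 = P - 5 = -5 + P)
d(f) = f*(6 + 2*f) (d(f) = (6 + f + f)*f = (6 + 2*f)*f = f*(6 + 2*f))
d(A(Y(1)))*(-837) + (-619 - 514) = (2*(-5 - 1)*(3 + (-5 - 1)))*(-837) + (-619 - 514) = (2*(-6)*(3 - 6))*(-837) - 1133 = (2*(-6)*(-3))*(-837) - 1133 = 36*(-837) - 1133 = -30132 - 1133 = -31265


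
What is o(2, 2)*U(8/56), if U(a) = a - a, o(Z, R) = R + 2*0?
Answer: 0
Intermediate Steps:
o(Z, R) = R (o(Z, R) = R + 0 = R)
U(a) = 0
o(2, 2)*U(8/56) = 2*0 = 0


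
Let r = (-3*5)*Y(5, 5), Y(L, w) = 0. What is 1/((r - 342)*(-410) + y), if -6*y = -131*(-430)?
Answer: 3/392495 ≈ 7.6434e-6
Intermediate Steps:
y = -28165/3 (y = -(-131)*(-430)/6 = -⅙*56330 = -28165/3 ≈ -9388.3)
r = 0 (r = -3*5*0 = -15*0 = 0)
1/((r - 342)*(-410) + y) = 1/((0 - 342)*(-410) - 28165/3) = 1/(-342*(-410) - 28165/3) = 1/(140220 - 28165/3) = 1/(392495/3) = 3/392495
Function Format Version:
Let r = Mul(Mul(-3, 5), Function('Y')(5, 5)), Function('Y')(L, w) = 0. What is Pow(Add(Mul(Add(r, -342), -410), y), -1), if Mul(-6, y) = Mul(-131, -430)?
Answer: Rational(3, 392495) ≈ 7.6434e-6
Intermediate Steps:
y = Rational(-28165, 3) (y = Mul(Rational(-1, 6), Mul(-131, -430)) = Mul(Rational(-1, 6), 56330) = Rational(-28165, 3) ≈ -9388.3)
r = 0 (r = Mul(Mul(-3, 5), 0) = Mul(-15, 0) = 0)
Pow(Add(Mul(Add(r, -342), -410), y), -1) = Pow(Add(Mul(Add(0, -342), -410), Rational(-28165, 3)), -1) = Pow(Add(Mul(-342, -410), Rational(-28165, 3)), -1) = Pow(Add(140220, Rational(-28165, 3)), -1) = Pow(Rational(392495, 3), -1) = Rational(3, 392495)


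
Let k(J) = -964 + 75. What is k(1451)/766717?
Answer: -127/109531 ≈ -0.0011595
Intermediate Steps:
k(J) = -889
k(1451)/766717 = -889/766717 = -889*1/766717 = -127/109531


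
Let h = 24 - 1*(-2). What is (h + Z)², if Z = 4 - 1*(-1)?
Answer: 961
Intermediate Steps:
h = 26 (h = 24 + 2 = 26)
Z = 5 (Z = 4 + 1 = 5)
(h + Z)² = (26 + 5)² = 31² = 961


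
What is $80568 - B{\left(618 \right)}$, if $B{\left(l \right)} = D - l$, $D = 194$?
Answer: $80992$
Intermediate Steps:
$B{\left(l \right)} = 194 - l$
$80568 - B{\left(618 \right)} = 80568 - \left(194 - 618\right) = 80568 - -424 = 80568 + 424 = 80992$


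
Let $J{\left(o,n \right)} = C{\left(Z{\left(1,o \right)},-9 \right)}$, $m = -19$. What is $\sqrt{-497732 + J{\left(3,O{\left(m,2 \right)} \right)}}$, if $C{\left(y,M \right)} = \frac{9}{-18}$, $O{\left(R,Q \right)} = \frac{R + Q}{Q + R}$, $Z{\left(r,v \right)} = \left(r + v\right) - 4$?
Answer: $\frac{i \sqrt{1990930}}{2} \approx 705.5 i$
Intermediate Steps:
$Z{\left(r,v \right)} = -4 + r + v$
$O{\left(R,Q \right)} = 1$ ($O{\left(R,Q \right)} = \frac{Q + R}{Q + R} = 1$)
$C{\left(y,M \right)} = - \frac{1}{2}$ ($C{\left(y,M \right)} = 9 \left(- \frac{1}{18}\right) = - \frac{1}{2}$)
$J{\left(o,n \right)} = - \frac{1}{2}$
$\sqrt{-497732 + J{\left(3,O{\left(m,2 \right)} \right)}} = \sqrt{-497732 - \frac{1}{2}} = \sqrt{- \frac{995465}{2}} = \frac{i \sqrt{1990930}}{2}$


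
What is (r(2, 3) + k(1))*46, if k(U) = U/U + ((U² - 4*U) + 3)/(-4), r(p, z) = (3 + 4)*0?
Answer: 46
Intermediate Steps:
r(p, z) = 0 (r(p, z) = 7*0 = 0)
k(U) = ¼ + U - U²/4 (k(U) = 1 + (3 + U² - 4*U)*(-¼) = 1 + (-¾ + U - U²/4) = ¼ + U - U²/4)
(r(2, 3) + k(1))*46 = (0 + (¼ + 1 - ¼*1²))*46 = (0 + (¼ + 1 - ¼*1))*46 = (0 + (¼ + 1 - ¼))*46 = (0 + 1)*46 = 1*46 = 46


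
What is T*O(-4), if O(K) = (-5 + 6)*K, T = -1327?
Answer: 5308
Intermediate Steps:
O(K) = K (O(K) = 1*K = K)
T*O(-4) = -1327*(-4) = 5308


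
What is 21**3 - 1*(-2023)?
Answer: 11284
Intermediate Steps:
21**3 - 1*(-2023) = 9261 + 2023 = 11284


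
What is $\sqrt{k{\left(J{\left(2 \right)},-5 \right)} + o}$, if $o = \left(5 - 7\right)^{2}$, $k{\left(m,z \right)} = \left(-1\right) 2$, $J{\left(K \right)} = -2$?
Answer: $\sqrt{2} \approx 1.4142$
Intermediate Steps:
$k{\left(m,z \right)} = -2$
$o = 4$ ($o = \left(-2\right)^{2} = 4$)
$\sqrt{k{\left(J{\left(2 \right)},-5 \right)} + o} = \sqrt{-2 + 4} = \sqrt{2}$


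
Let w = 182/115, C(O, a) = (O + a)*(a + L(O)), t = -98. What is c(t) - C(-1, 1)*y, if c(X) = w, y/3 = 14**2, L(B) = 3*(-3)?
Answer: 182/115 ≈ 1.5826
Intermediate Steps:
L(B) = -9
C(O, a) = (-9 + a)*(O + a) (C(O, a) = (O + a)*(a - 9) = (O + a)*(-9 + a) = (-9 + a)*(O + a))
w = 182/115 (w = 182*(1/115) = 182/115 ≈ 1.5826)
y = 588 (y = 3*14**2 = 3*196 = 588)
c(X) = 182/115
c(t) - C(-1, 1)*y = 182/115 - (1**2 - 9*(-1) - 9*1 - 1*1)*588 = 182/115 - (1 + 9 - 9 - 1)*588 = 182/115 - 0*588 = 182/115 - 1*0 = 182/115 + 0 = 182/115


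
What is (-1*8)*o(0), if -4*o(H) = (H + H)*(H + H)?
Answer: 0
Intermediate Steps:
o(H) = -H**2 (o(H) = -(H + H)*(H + H)/4 = -2*H*2*H/4 = -H**2)
(-1*8)*o(0) = (-1*8)*(-1*0**2) = -(-8)*0 = -8*0 = 0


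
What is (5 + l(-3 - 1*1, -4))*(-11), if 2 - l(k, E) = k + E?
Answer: -165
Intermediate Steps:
l(k, E) = 2 - E - k (l(k, E) = 2 - (k + E) = 2 - (E + k) = 2 + (-E - k) = 2 - E - k)
(5 + l(-3 - 1*1, -4))*(-11) = (5 + (2 - 1*(-4) - (-3 - 1*1)))*(-11) = (5 + (2 + 4 - (-3 - 1)))*(-11) = (5 + (2 + 4 - 1*(-4)))*(-11) = (5 + (2 + 4 + 4))*(-11) = (5 + 10)*(-11) = 15*(-11) = -165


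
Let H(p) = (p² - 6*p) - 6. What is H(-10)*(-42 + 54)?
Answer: 1848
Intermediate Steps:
H(p) = -6 + p² - 6*p
H(-10)*(-42 + 54) = (-6 + (-10)² - 6*(-10))*(-42 + 54) = (-6 + 100 + 60)*12 = 154*12 = 1848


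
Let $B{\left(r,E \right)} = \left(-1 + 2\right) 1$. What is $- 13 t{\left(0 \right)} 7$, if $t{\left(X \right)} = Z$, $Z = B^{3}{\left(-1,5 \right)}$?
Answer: $-91$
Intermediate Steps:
$B{\left(r,E \right)} = 1$ ($B{\left(r,E \right)} = 1 \cdot 1 = 1$)
$Z = 1$ ($Z = 1^{3} = 1$)
$t{\left(X \right)} = 1$
$- 13 t{\left(0 \right)} 7 = \left(-13\right) 1 \cdot 7 = \left(-13\right) 7 = -91$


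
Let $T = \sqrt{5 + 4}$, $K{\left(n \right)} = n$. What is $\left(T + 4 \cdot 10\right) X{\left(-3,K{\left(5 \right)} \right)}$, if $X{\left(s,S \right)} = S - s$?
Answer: $344$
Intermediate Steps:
$T = 3$ ($T = \sqrt{9} = 3$)
$\left(T + 4 \cdot 10\right) X{\left(-3,K{\left(5 \right)} \right)} = \left(3 + 4 \cdot 10\right) \left(5 - -3\right) = \left(3 + 40\right) \left(5 + 3\right) = 43 \cdot 8 = 344$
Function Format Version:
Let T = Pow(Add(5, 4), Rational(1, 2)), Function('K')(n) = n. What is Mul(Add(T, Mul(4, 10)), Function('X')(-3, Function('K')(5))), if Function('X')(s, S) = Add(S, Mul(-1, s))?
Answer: 344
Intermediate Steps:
T = 3 (T = Pow(9, Rational(1, 2)) = 3)
Mul(Add(T, Mul(4, 10)), Function('X')(-3, Function('K')(5))) = Mul(Add(3, Mul(4, 10)), Add(5, Mul(-1, -3))) = Mul(Add(3, 40), Add(5, 3)) = Mul(43, 8) = 344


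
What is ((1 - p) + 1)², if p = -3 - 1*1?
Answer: 36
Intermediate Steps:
p = -4 (p = -3 - 1 = -4)
((1 - p) + 1)² = ((1 - 1*(-4)) + 1)² = ((1 + 4) + 1)² = (5 + 1)² = 6² = 36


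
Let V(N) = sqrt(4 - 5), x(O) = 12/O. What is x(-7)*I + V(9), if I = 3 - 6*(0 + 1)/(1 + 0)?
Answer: 36/7 + I ≈ 5.1429 + 1.0*I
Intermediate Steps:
V(N) = I (V(N) = sqrt(-1) = I)
I = -3 (I = 3 - 6/1 = 3 - 6 = -3)
x(-7)*I + V(9) = (12/(-7))*(-3) + I = (12*(-1/7))*(-3) + I = -12/7*(-3) + I = 36/7 + I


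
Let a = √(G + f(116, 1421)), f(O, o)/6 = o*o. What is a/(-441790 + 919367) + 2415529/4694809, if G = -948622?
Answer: 2415529/4694809 + 2*√2791706/477577 ≈ 0.52151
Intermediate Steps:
f(O, o) = 6*o² (f(O, o) = 6*(o*o) = 6*o²)
a = 2*√2791706 (a = √(-948622 + 6*1421²) = √(-948622 + 6*2019241) = √(-948622 + 12115446) = √11166824 = 2*√2791706 ≈ 3341.7)
a/(-441790 + 919367) + 2415529/4694809 = (2*√2791706)/(-441790 + 919367) + 2415529/4694809 = (2*√2791706)/477577 + 2415529*(1/4694809) = (2*√2791706)*(1/477577) + 2415529/4694809 = 2*√2791706/477577 + 2415529/4694809 = 2415529/4694809 + 2*√2791706/477577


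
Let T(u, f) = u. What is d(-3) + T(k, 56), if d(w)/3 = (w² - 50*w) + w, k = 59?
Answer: 527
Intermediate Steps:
d(w) = -147*w + 3*w² (d(w) = 3*((w² - 50*w) + w) = 3*(w² - 49*w) = -147*w + 3*w²)
d(-3) + T(k, 56) = 3*(-3)*(-49 - 3) + 59 = 3*(-3)*(-52) + 59 = 468 + 59 = 527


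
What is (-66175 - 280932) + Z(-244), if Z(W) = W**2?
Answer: -287571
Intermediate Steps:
(-66175 - 280932) + Z(-244) = (-66175 - 280932) + (-244)**2 = -347107 + 59536 = -287571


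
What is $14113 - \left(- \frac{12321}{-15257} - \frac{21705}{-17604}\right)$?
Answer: $\frac{1263327052565}{89528076} \approx 14111.0$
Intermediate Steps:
$14113 - \left(- \frac{12321}{-15257} - \frac{21705}{-17604}\right) = 14113 - \left(\left(-12321\right) \left(- \frac{1}{15257}\right) - - \frac{7235}{5868}\right) = 14113 - \left(\frac{12321}{15257} + \frac{7235}{5868}\right) = 14113 - \frac{182684023}{89528076} = \frac{1263327052565}{89528076}$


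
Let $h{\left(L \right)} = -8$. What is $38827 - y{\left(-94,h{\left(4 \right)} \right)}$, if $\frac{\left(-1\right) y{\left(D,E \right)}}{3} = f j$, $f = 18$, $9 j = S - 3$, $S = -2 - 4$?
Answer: $38773$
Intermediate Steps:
$S = -6$ ($S = -2 - 4 = -6$)
$j = -1$ ($j = \frac{-6 - 3}{9} = \frac{1}{9} \left(-9\right) = -1$)
$y{\left(D,E \right)} = 54$ ($y{\left(D,E \right)} = - 3 \cdot 18 \left(-1\right) = \left(-3\right) \left(-18\right) = 54$)
$38827 - y{\left(-94,h{\left(4 \right)} \right)} = 38827 - 54 = 38773$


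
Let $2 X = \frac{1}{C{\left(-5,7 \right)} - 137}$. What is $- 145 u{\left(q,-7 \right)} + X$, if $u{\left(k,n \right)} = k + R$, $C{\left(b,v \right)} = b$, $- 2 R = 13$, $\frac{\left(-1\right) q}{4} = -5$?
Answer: $- \frac{555931}{284} \approx -1957.5$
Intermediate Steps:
$q = 20$ ($q = \left(-4\right) \left(-5\right) = 20$)
$R = - \frac{13}{2}$ ($R = \left(- \frac{1}{2}\right) 13 = - \frac{13}{2} \approx -6.5$)
$X = - \frac{1}{284}$ ($X = \frac{1}{2 \left(-5 - 137\right)} = \frac{1}{2 \left(-142\right)} = \frac{1}{2} \left(- \frac{1}{142}\right) = - \frac{1}{284} \approx -0.0035211$)
$u{\left(k,n \right)} = - \frac{13}{2} + k$ ($u{\left(k,n \right)} = k - \frac{13}{2} = - \frac{13}{2} + k$)
$- 145 u{\left(q,-7 \right)} + X = - 145 \left(- \frac{13}{2} + 20\right) - \frac{1}{284} = \left(-145\right) \frac{27}{2} - \frac{1}{284} = - \frac{3915}{2} - \frac{1}{284} = - \frac{555931}{284}$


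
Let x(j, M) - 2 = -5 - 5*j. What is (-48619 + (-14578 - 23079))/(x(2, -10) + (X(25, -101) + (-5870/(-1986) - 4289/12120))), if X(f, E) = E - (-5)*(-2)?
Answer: 115371718240/162338513 ≈ 710.69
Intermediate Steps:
x(j, M) = -3 - 5*j (x(j, M) = 2 + (-5 - 5*j) = -3 - 5*j)
X(f, E) = -10 + E (X(f, E) = E - 1*10 = E - 10 = -10 + E)
(-48619 + (-14578 - 23079))/(x(2, -10) + (X(25, -101) + (-5870/(-1986) - 4289/12120))) = (-48619 + (-14578 - 23079))/((-3 - 5*2) + ((-10 - 101) + (-5870/(-1986) - 4289/12120))) = (-48619 - 37657)/((-3 - 10) + (-111 + (-5870*(-1/1986) - 4289*1/12120))) = -86276/(-13 + (-111 + (2935/993 - 4289/12120))) = -86276/(-13 + (-111 + 3479247/1337240)) = -86276/(-13 - 144954393/1337240) = -86276/(-162338513/1337240) = -86276*(-1337240/162338513) = 115371718240/162338513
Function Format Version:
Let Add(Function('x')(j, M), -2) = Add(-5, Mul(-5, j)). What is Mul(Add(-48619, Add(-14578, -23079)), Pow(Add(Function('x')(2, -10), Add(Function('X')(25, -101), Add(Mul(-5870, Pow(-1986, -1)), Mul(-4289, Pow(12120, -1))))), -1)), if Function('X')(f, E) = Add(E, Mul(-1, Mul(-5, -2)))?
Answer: Rational(115371718240, 162338513) ≈ 710.69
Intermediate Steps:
Function('x')(j, M) = Add(-3, Mul(-5, j)) (Function('x')(j, M) = Add(2, Add(-5, Mul(-5, j))) = Add(-3, Mul(-5, j)))
Function('X')(f, E) = Add(-10, E) (Function('X')(f, E) = Add(E, Mul(-1, 10)) = Add(E, -10) = Add(-10, E))
Mul(Add(-48619, Add(-14578, -23079)), Pow(Add(Function('x')(2, -10), Add(Function('X')(25, -101), Add(Mul(-5870, Pow(-1986, -1)), Mul(-4289, Pow(12120, -1))))), -1)) = Mul(Add(-48619, Add(-14578, -23079)), Pow(Add(Add(-3, Mul(-5, 2)), Add(Add(-10, -101), Add(Mul(-5870, Pow(-1986, -1)), Mul(-4289, Pow(12120, -1))))), -1)) = Mul(Add(-48619, -37657), Pow(Add(Add(-3, -10), Add(-111, Add(Mul(-5870, Rational(-1, 1986)), Mul(-4289, Rational(1, 12120))))), -1)) = Mul(-86276, Pow(Add(-13, Add(-111, Add(Rational(2935, 993), Rational(-4289, 12120)))), -1)) = Mul(-86276, Pow(Add(-13, Add(-111, Rational(3479247, 1337240))), -1)) = Mul(-86276, Pow(Add(-13, Rational(-144954393, 1337240)), -1)) = Mul(-86276, Pow(Rational(-162338513, 1337240), -1)) = Mul(-86276, Rational(-1337240, 162338513)) = Rational(115371718240, 162338513)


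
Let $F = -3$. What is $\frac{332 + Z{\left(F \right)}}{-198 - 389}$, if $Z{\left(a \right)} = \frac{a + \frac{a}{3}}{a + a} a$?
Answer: $- \frac{330}{587} \approx -0.56218$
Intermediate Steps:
$Z{\left(a \right)} = \frac{2 a}{3}$ ($Z{\left(a \right)} = \frac{a + a \frac{1}{3}}{2 a} a = \left(a + \frac{a}{3}\right) \frac{1}{2 a} a = \frac{4 a}{3} \frac{1}{2 a} a = \frac{2 a}{3}$)
$\frac{332 + Z{\left(F \right)}}{-198 - 389} = \frac{332 + \frac{2}{3} \left(-3\right)}{-198 - 389} = \frac{332 - 2}{-587} = 330 \left(- \frac{1}{587}\right) = - \frac{330}{587}$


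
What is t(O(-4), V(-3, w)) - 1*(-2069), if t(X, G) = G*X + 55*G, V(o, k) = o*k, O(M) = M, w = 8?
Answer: 845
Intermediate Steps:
V(o, k) = k*o
t(X, G) = 55*G + G*X
t(O(-4), V(-3, w)) - 1*(-2069) = (8*(-3))*(55 - 4) - 1*(-2069) = -24*51 + 2069 = -1224 + 2069 = 845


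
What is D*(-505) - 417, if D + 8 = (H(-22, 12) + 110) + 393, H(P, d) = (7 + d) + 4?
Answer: -262007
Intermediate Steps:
H(P, d) = 11 + d
D = 518 (D = -8 + (((11 + 12) + 110) + 393) = -8 + ((23 + 110) + 393) = -8 + (133 + 393) = -8 + 526 = 518)
D*(-505) - 417 = 518*(-505) - 417 = -261590 - 417 = -262007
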